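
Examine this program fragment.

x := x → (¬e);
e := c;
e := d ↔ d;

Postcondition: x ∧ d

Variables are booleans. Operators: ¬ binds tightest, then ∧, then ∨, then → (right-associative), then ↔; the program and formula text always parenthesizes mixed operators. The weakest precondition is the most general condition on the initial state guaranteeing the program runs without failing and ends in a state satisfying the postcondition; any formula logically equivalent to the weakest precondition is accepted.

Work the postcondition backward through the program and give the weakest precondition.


Working backward. After the program, x ∧ d must hold.
Before e := d ↔ d: x ∧ d
Before e := c: x ∧ d
Before x := x → (¬e): (x → (¬e)) ∧ d
Answer: WP = (x → (¬e)) ∧ d


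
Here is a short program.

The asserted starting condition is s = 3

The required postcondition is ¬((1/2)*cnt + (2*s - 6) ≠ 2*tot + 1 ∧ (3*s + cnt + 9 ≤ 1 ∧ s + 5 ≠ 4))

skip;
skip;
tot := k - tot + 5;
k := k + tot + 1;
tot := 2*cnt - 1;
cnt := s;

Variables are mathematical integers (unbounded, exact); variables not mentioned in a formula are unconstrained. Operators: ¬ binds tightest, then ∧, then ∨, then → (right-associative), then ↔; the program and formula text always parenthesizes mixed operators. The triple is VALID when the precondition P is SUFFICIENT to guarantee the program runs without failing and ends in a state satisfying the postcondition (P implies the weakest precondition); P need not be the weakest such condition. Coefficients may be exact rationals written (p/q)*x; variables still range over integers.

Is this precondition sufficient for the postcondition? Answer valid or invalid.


Working backward. After the program, the postcondition ¬((1/2)*cnt + (2*s - 6) ≠ 2*tot + 1 ∧ (3*s + cnt + 9 ≤ 1 ∧ s + 5 ≠ 4)) must hold; in canonical form it is ¬((1/2)*cnt + 2*s ≠ 2*tot + 7 ∧ cnt + 3*s ≤ -8 ∧ s ≠ -1).
Before cnt := s: ¬((5/2)*s ≠ 2*tot + 7 ∧ 4*s ≤ -8 ∧ s ≠ -1)
Before tot := 2*cnt - 1: ¬((5/2)*s ≠ 4*cnt + 5 ∧ 4*s ≤ -8 ∧ s ≠ -1)
Before k := k + tot + 1: ¬((5/2)*s ≠ 4*cnt + 5 ∧ 4*s ≤ -8 ∧ s ≠ -1)
Before tot := k - tot + 5: ¬((5/2)*s ≠ 4*cnt + 5 ∧ 4*s ≤ -8 ∧ s ≠ -1)
Before skip: ¬((5/2)*s ≠ 4*cnt + 5 ∧ 4*s ≤ -8 ∧ s ≠ -1)
Before skip: ¬((5/2)*s ≠ 4*cnt + 5 ∧ 4*s ≤ -8 ∧ s ≠ -1)
The weakest precondition is ¬((5/2)*s ≠ 4*cnt + 5 ∧ 4*s ≤ -8 ∧ s ≠ -1).
Check whether s = 3 implies it.
Every state satisfying the precondition satisfies the weakest precondition: the implication holds.
Answer: valid


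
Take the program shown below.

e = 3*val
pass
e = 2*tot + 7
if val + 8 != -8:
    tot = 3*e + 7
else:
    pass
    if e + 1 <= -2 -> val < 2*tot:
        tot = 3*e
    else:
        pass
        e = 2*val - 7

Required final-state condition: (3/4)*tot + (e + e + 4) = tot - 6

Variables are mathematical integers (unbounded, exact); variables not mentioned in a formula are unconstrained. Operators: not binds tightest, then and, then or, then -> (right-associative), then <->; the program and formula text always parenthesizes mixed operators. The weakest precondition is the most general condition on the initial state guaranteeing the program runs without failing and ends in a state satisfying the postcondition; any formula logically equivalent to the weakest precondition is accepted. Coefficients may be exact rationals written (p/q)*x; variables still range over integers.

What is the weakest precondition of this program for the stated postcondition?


Working backward. After the program, the postcondition (3/4)*tot + (e + e + 4) = tot - 6 must hold; in canonical form it is 2*e = (1/4)*tot - 10.
Then branch requires (5/4)*e = -33/4; else branch requires ((e <= -3 -> val < 2*tot) -> (5/4)*e = -10) and ((not (e <= -3 -> val < 2*tot)) -> 4*val = (1/4)*tot + 4).
Before the if: (val != -16 -> (5/4)*e = -33/4) and ((not (val != -16)) -> (((e <= -3 -> val < 2*tot) -> (5/4)*e = -10) and ((not (e <= -3 -> val < 2*tot)) -> 4*val = (1/4)*tot + 4)))
Before e := 2*tot + 7: (val != -16 -> (5/2)*tot = -17) and ((not (val != -16)) -> (((2*tot <= -10 -> val < 2*tot) -> (5/2)*tot = -75/4) and ((not (2*tot <= -10 -> val < 2*tot)) -> 4*val = (1/4)*tot + 4)))
Before skip: (val != -16 -> (5/2)*tot = -17) and ((not (val != -16)) -> (((2*tot <= -10 -> val < 2*tot) -> (5/2)*tot = -75/4) and ((not (2*tot <= -10 -> val < 2*tot)) -> 4*val = (1/4)*tot + 4)))
Before e := 3*val: (val != -16 -> (5/2)*tot = -17) and ((not (val != -16)) -> (((2*tot <= -10 -> val < 2*tot) -> (5/2)*tot = -75/4) and ((not (2*tot <= -10 -> val < 2*tot)) -> 4*val = (1/4)*tot + 4)))
Answer: WP = (val != -16 -> (5/2)*tot = -17) and ((not (val != -16)) -> (((2*tot <= -10 -> val < 2*tot) -> (5/2)*tot = -75/4) and ((not (2*tot <= -10 -> val < 2*tot)) -> 4*val = (1/4)*tot + 4)))


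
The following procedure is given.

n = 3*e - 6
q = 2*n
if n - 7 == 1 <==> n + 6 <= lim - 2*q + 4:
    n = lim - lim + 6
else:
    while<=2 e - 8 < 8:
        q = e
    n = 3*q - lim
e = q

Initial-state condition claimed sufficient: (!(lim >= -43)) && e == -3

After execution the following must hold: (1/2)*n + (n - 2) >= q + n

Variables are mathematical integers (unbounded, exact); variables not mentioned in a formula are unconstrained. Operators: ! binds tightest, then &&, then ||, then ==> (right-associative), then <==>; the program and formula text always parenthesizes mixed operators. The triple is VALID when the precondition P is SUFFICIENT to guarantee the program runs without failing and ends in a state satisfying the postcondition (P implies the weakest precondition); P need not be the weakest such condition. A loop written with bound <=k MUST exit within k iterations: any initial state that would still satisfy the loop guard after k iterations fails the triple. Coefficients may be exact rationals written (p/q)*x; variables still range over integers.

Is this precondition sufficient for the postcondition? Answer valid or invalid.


Working backward. After the program, the postcondition (1/2)*n + (n - 2) >= q + n must hold; in canonical form it is (1/2)*n >= q + 2.
Before e := q: (1/2)*n >= q + 2
Then branch requires q <= 1; else branch requires (e < 16 ==> ((e < 16 ==> ((!(e < 16)) && (1/2)*e >= (1/2)*lim + 2)) && ((!(e < 16)) ==> (1/2)*e >= (1/2)*lim + 2))) && ((!(e < 16)) ==> (1/2)*q >= (1/2)*lim + 2).
Before the if: ((n == 8 <==> n + 2*q <= lim - 2) ==> q <= 1) && ((!(n == 8 <==> n + 2*q <= lim - 2)) ==> ((e < 16 ==> ((e < 16 ==> ((!(e < 16)) && (1/2)*e >= (1/2)*lim + 2)) && ((!(e < 16)) ==> (1/2)*e >= (1/2)*lim + 2))) && ((!(e < 16)) ==> (1/2)*q >= (1/2)*lim + 2)))
Before q := 2*n: ((n == 8 <==> 5*n <= lim - 2) ==> 2*n <= 1) && ((!(n == 8 <==> 5*n <= lim - 2)) ==> ((e < 16 ==> ((e < 16 ==> ((!(e < 16)) && (1/2)*e >= (1/2)*lim + 2)) && ((!(e < 16)) ==> (1/2)*e >= (1/2)*lim + 2))) && ((!(e < 16)) ==> n >= (1/2)*lim + 2)))
Before n := 3*e - 6: ((3*e == 14 <==> 15*e <= lim + 28) ==> 6*e <= 13) && ((!(3*e == 14 <==> 15*e <= lim + 28)) ==> ((e < 16 ==> ((e < 16 ==> ((!(e < 16)) && (1/2)*e >= (1/2)*lim + 2)) && ((!(e < 16)) ==> (1/2)*e >= (1/2)*lim + 2))) && ((!(e < 16)) ==> 3*e >= (1/2)*lim + 8)))
The weakest precondition is ((3*e == 14 <==> 15*e <= lim + 28) ==> 6*e <= 13) && ((!(3*e == 14 <==> 15*e <= lim + 28)) ==> ((e < 16 ==> ((e < 16 ==> ((!(e < 16)) && (1/2)*e >= (1/2)*lim + 2)) && ((!(e < 16)) ==> (1/2)*e >= (1/2)*lim + 2))) && ((!(e < 16)) ==> 3*e >= (1/2)*lim + 8))).
Check whether (!(lim >= -43)) && e == -3 implies it.
Countermodel: at the initial state e = -3, lim = -73, the precondition holds but the weakest precondition fails.
Answer: invalid


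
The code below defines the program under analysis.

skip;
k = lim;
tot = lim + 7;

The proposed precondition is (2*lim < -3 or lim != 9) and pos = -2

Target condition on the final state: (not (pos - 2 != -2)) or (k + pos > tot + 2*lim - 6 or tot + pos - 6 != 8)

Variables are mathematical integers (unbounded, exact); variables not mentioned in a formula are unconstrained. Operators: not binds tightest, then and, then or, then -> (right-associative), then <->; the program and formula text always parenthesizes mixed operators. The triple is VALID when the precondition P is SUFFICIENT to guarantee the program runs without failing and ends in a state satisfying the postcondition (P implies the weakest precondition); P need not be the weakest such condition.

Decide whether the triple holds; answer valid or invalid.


Working backward. After the program, the postcondition (not (pos - 2 != -2)) or (k + pos > tot + 2*lim - 6 or tot + pos - 6 != 8) must hold; in canonical form it is (not (pos != 0)) or k + pos > 2*lim + tot - 6 or pos + tot != 14.
Before tot := lim + 7: (not (pos != 0)) or k + pos > 3*lim + 1 or lim + pos != 7
Before k := lim: (not (pos != 0)) or pos > 2*lim + 1 or lim + pos != 7
Before skip: (not (pos != 0)) or pos > 2*lim + 1 or lim + pos != 7
The weakest precondition is (not (pos != 0)) or pos > 2*lim + 1 or lim + pos != 7.
Check whether (2*lim < -3 or lim != 9) and pos = -2 implies it.
Every state satisfying the precondition satisfies the weakest precondition: the implication holds.
Answer: valid


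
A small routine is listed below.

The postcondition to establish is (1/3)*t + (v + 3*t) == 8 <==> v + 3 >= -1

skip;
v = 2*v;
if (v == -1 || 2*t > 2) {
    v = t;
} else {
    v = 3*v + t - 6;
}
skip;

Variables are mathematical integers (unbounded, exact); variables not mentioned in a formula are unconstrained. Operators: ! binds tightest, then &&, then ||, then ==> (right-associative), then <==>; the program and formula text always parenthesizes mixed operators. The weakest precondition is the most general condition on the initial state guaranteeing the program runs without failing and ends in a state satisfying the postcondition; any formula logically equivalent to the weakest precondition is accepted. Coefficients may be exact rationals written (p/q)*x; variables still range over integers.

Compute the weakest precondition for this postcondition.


Working backward. After the program, the postcondition (1/3)*t + (v + 3*t) == 8 <==> v + 3 >= -1 must hold; in canonical form it is (10/3)*t + v == 8 <==> v >= -4.
Before skip: (10/3)*t + v == 8 <==> v >= -4
Then branch requires (13/3)*t == 8 <==> t >= -4; else branch requires (13/3)*t + 3*v == 14 <==> t + 3*v >= 2.
Before the if: ((v == -1 || 2*t > 2) ==> ((13/3)*t == 8 <==> t >= -4)) && ((!(v == -1 || 2*t > 2)) ==> ((13/3)*t + 3*v == 14 <==> t + 3*v >= 2))
Before v := 2*v: ((2*v == -1 || 2*t > 2) ==> ((13/3)*t == 8 <==> t >= -4)) && ((!(2*v == -1 || 2*t > 2)) ==> ((13/3)*t + 6*v == 14 <==> t + 6*v >= 2))
Before skip: ((2*v == -1 || 2*t > 2) ==> ((13/3)*t == 8 <==> t >= -4)) && ((!(2*v == -1 || 2*t > 2)) ==> ((13/3)*t + 6*v == 14 <==> t + 6*v >= 2))
Answer: WP = ((2*v == -1 || 2*t > 2) ==> ((13/3)*t == 8 <==> t >= -4)) && ((!(2*v == -1 || 2*t > 2)) ==> ((13/3)*t + 6*v == 14 <==> t + 6*v >= 2))


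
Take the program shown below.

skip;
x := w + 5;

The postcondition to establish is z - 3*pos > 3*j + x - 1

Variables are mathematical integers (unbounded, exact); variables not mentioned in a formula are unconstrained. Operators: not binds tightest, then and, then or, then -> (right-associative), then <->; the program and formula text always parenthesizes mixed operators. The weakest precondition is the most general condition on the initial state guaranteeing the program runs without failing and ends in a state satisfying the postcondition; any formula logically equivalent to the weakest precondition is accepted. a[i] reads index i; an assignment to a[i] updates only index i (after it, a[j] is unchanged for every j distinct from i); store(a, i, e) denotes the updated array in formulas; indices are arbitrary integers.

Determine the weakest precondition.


Working backward. After the program, the postcondition z - 3*pos > 3*j + x - 1 must hold; in canonical form it is z > 3*j + 3*pos + x - 1.
Before x := w + 5: z > 3*j + 3*pos + w + 4
Before skip: z > 3*j + 3*pos + w + 4
Answer: WP = z > 3*j + 3*pos + w + 4


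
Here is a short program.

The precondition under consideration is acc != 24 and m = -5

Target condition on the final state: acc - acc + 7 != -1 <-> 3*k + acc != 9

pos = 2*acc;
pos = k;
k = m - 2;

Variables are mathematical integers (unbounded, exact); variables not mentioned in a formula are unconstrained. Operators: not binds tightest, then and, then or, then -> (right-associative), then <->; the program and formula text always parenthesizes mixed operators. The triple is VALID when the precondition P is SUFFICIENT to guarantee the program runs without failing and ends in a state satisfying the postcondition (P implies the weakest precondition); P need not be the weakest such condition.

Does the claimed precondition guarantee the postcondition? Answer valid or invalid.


Working backward. After the program, the postcondition acc - acc + 7 != -1 <-> 3*k + acc != 9 must hold; in canonical form it is acc + 3*k != 9.
Before k := m - 2: acc + 3*m != 15
Before pos := k: acc + 3*m != 15
Before pos := 2*acc: acc + 3*m != 15
The weakest precondition is acc + 3*m != 15.
Check whether acc != 24 and m = -5 implies it.
Countermodel: at the initial state acc = 30, m = -5, the precondition holds but the weakest precondition fails.
Answer: invalid


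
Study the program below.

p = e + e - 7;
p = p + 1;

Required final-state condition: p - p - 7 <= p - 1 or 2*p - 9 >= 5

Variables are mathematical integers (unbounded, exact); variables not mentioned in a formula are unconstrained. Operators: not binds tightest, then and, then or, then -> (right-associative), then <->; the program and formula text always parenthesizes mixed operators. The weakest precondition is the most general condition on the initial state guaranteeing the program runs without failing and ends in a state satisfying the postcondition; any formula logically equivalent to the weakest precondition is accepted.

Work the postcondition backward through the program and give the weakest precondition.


Working backward. After the program, the postcondition p - p - 7 <= p - 1 or 2*p - 9 >= 5 must hold; in canonical form it is p >= -6 or 2*p >= 14.
Before p := p + 1: p >= -7 or 2*p >= 12
Before p := e + e - 7: 2*e >= 0 or 4*e >= 26
Answer: WP = 2*e >= 0 or 4*e >= 26


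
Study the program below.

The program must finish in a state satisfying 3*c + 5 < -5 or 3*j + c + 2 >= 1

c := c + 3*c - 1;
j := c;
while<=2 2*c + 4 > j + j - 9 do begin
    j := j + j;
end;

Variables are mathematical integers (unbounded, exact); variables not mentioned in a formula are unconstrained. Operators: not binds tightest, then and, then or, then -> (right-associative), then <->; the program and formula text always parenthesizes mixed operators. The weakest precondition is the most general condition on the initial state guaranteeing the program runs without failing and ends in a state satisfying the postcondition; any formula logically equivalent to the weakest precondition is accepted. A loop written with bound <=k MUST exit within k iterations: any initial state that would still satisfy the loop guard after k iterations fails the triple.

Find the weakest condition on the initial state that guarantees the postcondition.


Working backward. After the program, the postcondition 3*c + 5 < -5 or 3*j + c + 2 >= 1 must hold; in canonical form it is 3*c < -10 or c + 3*j >= -1.
Before the loop (bound <=2), unroll the exhaustion recursion (WP_0 = exit-now case; WP_j = one more guarded iteration, up to j = 2):
  WP_0: (not (2*c > 2*j - 13)) and (3*c < -10 or c + 3*j >= -1)
  WP_1: (2*c > 2*j - 13 -> ((not (2*c > 4*j - 13)) and (3*c < -10 or c + 6*j >= -1))) and ((not (2*c > 2*j - 13)) -> (3*c < -10 or c + 3*j >= -1))
  WP_2: (2*c > 2*j - 13 -> ((2*c > 4*j - 13 -> ((not (2*c > 8*j - 13)) and (3*c < -10 or c + 12*j >= -1))) and ((not (2*c > 4*j - 13)) -> (3*c < -10 or c + 6*j >= -1)))) and ((not (2*c > 2*j - 13)) -> (3*c < -10 or c + 3*j >= -1))
So before the loop: (2*c > 2*j - 13 -> ((2*c > 4*j - 13 -> ((not (2*c > 8*j - 13)) and (3*c < -10 or c + 12*j >= -1))) and ((not (2*c > 4*j - 13)) -> (3*c < -10 or c + 6*j >= -1)))) and ((not (2*c > 2*j - 13)) -> (3*c < -10 or c + 3*j >= -1))
Before j := c: (2*c < 13 -> ((not (6*c < 13)) and (3*c < -10 or 13*c >= -1))) and ((not (2*c < 13)) -> (3*c < -10 or 7*c >= -1))
Before c := c + 3*c - 1: (8*c < 15 -> ((not (24*c < 19)) and (12*c < -7 or 52*c >= 12))) and ((not (8*c < 15)) -> (12*c < -7 or 28*c >= 6))
Answer: WP = (8*c < 15 -> ((not (24*c < 19)) and (12*c < -7 or 52*c >= 12))) and ((not (8*c < 15)) -> (12*c < -7 or 28*c >= 6))


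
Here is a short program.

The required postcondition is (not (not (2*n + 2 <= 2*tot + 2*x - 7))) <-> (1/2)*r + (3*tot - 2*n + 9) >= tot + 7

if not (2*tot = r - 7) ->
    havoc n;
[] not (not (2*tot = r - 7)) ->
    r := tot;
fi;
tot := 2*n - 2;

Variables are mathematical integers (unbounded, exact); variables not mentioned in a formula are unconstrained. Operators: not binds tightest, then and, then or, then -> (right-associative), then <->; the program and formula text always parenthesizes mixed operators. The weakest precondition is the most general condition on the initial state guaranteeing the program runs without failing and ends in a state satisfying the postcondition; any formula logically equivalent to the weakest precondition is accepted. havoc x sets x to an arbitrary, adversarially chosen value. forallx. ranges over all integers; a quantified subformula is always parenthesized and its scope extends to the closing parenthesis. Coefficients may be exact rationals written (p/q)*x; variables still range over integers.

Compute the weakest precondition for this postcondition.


Working backward. After the program, the postcondition (not (not (2*n + 2 <= 2*tot + 2*x - 7))) <-> (1/2)*r + (3*tot - 2*n + 9) >= tot + 7 must hold; in canonical form it is 2*n <= 2*tot + 2*x - 9 <-> (1/2)*r + 2*tot >= 2*n - 2.
Before tot := 2*n - 2: 2*n + 2*x >= 13 <-> 2*n + (1/2)*r >= 2
Then branch requires forall n_1. (2*n_1 + 2*x >= 13 <-> 2*n_1 + (1/2)*r >= 2); else branch requires 2*n + 2*x >= 13 <-> 2*n + (1/2)*tot >= 2.
Before the if: ((not (2*tot = r - 7)) -> (forall n_1. (2*n_1 + 2*x >= 13 <-> 2*n_1 + (1/2)*r >= 2))) and (2*tot = r - 7 -> (2*n + 2*x >= 13 <-> 2*n + (1/2)*tot >= 2))
Answer: WP = ((not (2*tot = r - 7)) -> (forall n_1. (2*n_1 + 2*x >= 13 <-> 2*n_1 + (1/2)*r >= 2))) and (2*tot = r - 7 -> (2*n + 2*x >= 13 <-> 2*n + (1/2)*tot >= 2))


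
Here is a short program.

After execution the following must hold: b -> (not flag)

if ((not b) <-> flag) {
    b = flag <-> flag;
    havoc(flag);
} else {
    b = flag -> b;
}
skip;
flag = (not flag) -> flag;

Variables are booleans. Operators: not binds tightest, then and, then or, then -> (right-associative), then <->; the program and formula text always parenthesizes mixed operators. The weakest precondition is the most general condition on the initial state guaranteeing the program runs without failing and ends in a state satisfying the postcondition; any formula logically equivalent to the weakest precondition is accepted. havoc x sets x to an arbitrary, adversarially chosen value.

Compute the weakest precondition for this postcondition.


Working backward. After the program, b -> (not flag) must hold.
Before flag := (not flag) -> flag: b -> (not ((not flag) -> flag))
Before skip: b -> (not ((not flag) -> flag))
Then branch requires false; else branch requires (flag -> b) -> (not ((not flag) -> flag)).
Before the if: (not ((not b) <-> flag)) and ((not ((not b) <-> flag)) -> ((flag -> b) -> (not ((not flag) -> flag))))
Answer: WP = (not ((not b) <-> flag)) and ((not ((not b) <-> flag)) -> ((flag -> b) -> (not ((not flag) -> flag))))


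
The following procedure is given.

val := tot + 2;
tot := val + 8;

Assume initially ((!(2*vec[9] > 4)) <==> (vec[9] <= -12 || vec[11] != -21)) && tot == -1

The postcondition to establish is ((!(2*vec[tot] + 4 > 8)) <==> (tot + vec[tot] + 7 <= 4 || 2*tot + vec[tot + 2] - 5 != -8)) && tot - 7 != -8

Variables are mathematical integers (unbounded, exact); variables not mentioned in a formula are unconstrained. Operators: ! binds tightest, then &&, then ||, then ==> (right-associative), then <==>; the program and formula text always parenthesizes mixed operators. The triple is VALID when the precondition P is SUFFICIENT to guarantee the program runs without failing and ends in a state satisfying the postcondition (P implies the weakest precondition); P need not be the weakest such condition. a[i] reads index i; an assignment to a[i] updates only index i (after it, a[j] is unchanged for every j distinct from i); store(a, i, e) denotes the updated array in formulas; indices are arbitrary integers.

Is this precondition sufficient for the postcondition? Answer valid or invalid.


Working backward. After the program, the postcondition ((!(2*vec[tot] + 4 > 8)) <==> (tot + vec[tot] + 7 <= 4 || 2*tot + vec[tot + 2] - 5 != -8)) && tot - 7 != -8 must hold; in canonical form it is ((!(2*vec[tot] > 4)) <==> (vec[tot] + tot <= -3 || vec[tot + 2] + 2*tot != -3)) && tot != -1.
Before tot := val + 8: ((!(2*vec[val + 8] > 4)) <==> (vec[val + 8] + val <= -11 || vec[val + 10] + 2*val != -19)) && val != -9
Before val := tot + 2: ((!(2*vec[tot + 10] > 4)) <==> (vec[tot + 10] + tot <= -13 || vec[tot + 12] + 2*tot != -23)) && tot != -11
The weakest precondition is ((!(2*vec[tot + 10] > 4)) <==> (vec[tot + 10] + tot <= -13 || vec[tot + 12] + 2*tot != -23)) && tot != -11.
Check whether ((!(2*vec[9] > 4)) <==> (vec[9] <= -12 || vec[11] != -21)) && tot == -1 implies it.
Every state satisfying the precondition satisfies the weakest precondition: the implication holds.
Answer: valid


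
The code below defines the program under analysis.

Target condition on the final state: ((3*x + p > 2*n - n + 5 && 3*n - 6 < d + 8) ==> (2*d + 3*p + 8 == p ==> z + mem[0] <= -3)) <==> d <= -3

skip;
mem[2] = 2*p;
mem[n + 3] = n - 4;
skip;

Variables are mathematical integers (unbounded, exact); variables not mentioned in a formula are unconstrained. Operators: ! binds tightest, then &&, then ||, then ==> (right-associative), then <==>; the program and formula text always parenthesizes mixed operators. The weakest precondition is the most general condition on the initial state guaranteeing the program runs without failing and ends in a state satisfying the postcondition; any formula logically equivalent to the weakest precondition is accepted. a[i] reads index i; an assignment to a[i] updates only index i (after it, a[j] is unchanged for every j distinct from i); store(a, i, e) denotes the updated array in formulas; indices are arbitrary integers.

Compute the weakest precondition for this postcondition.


Working backward. After the program, the postcondition ((3*x + p > 2*n - n + 5 && 3*n - 6 < d + 8) ==> (2*d + 3*p + 8 == p ==> z + mem[0] <= -3)) <==> d <= -3 must hold; in canonical form it is ((p + 3*x > n + 5 && 3*n < d + 14) ==> (2*d + 2*p == -8 ==> mem[0] + z <= -3)) <==> d <= -3.
Before skip: ((p + 3*x > n + 5 && 3*n < d + 14) ==> (2*d + 2*p == -8 ==> mem[0] + z <= -3)) <==> d <= -3
Before mem[n + 3] := n - 4: ((p + 3*x > n + 5 && 3*n < d + 14) ==> (2*d + 2*p == -8 ==> store(mem, n + 3, n - 4)[0] + z <= -3)) <==> d <= -3
Before mem[2] := 2*p: ((p + 3*x > n + 5 && 3*n < d + 14) ==> (2*d + 2*p == -8 ==> store(store(mem, 2, 2*p), n + 3, n - 4)[0] + z <= -3)) <==> d <= -3
Before skip: ((p + 3*x > n + 5 && 3*n < d + 14) ==> (2*d + 2*p == -8 ==> store(store(mem, 2, 2*p), n + 3, n - 4)[0] + z <= -3)) <==> d <= -3
Answer: WP = ((p + 3*x > n + 5 && 3*n < d + 14) ==> (2*d + 2*p == -8 ==> store(store(mem, 2, 2*p), n + 3, n - 4)[0] + z <= -3)) <==> d <= -3


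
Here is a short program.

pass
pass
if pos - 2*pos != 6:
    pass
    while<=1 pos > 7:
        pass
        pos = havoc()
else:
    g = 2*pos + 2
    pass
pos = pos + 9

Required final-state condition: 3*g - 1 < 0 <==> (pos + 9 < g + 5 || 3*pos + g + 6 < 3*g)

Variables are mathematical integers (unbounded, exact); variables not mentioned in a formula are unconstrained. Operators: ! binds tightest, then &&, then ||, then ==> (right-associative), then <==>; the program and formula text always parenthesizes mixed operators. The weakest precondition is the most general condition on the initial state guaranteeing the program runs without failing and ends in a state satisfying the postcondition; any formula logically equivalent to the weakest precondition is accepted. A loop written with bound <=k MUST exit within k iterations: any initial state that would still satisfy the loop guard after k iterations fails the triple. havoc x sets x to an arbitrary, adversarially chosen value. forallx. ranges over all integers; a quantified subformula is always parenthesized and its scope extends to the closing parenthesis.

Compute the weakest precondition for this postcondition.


Working backward. After the program, the postcondition 3*g - 1 < 0 <==> (pos + 9 < g + 5 || 3*pos + g + 6 < 3*g) must hold; in canonical form it is 3*g < 1 <==> (pos < g - 4 || 3*pos < 2*g - 6).
Before pos := pos + 9: 3*g < 1 <==> (pos < g - 13 || 3*pos < 2*g - 33)
Then branch requires (pos > 7 ==> (forall pos_1. ((!(pos_1 > 7)) && (3*g < 1 <==> (pos_1 < g - 13 || 3*pos_1 < 2*g - 33))))) && ((!(pos > 7)) ==> (3*g < 1 <==> (pos < g - 13 || 3*pos < 2*g - 33))); else branch requires 6*pos < -5 <==> (pos > 11 || pos > 29).
Before the if: (pos != -6 ==> ((pos > 7 ==> (forall pos_1. ((!(pos_1 > 7)) && (3*g < 1 <==> (pos_1 < g - 13 || 3*pos_1 < 2*g - 33))))) && ((!(pos > 7)) ==> (3*g < 1 <==> (pos < g - 13 || 3*pos < 2*g - 33))))) && ((!(pos != -6)) ==> (6*pos < -5 <==> (pos > 11 || pos > 29)))
Before skip: (pos != -6 ==> ((pos > 7 ==> (forall pos_1. ((!(pos_1 > 7)) && (3*g < 1 <==> (pos_1 < g - 13 || 3*pos_1 < 2*g - 33))))) && ((!(pos > 7)) ==> (3*g < 1 <==> (pos < g - 13 || 3*pos < 2*g - 33))))) && ((!(pos != -6)) ==> (6*pos < -5 <==> (pos > 11 || pos > 29)))
Before skip: (pos != -6 ==> ((pos > 7 ==> (forall pos_1. ((!(pos_1 > 7)) && (3*g < 1 <==> (pos_1 < g - 13 || 3*pos_1 < 2*g - 33))))) && ((!(pos > 7)) ==> (3*g < 1 <==> (pos < g - 13 || 3*pos < 2*g - 33))))) && ((!(pos != -6)) ==> (6*pos < -5 <==> (pos > 11 || pos > 29)))
Answer: WP = (pos != -6 ==> ((pos > 7 ==> (forall pos_1. ((!(pos_1 > 7)) && (3*g < 1 <==> (pos_1 < g - 13 || 3*pos_1 < 2*g - 33))))) && ((!(pos > 7)) ==> (3*g < 1 <==> (pos < g - 13 || 3*pos < 2*g - 33))))) && ((!(pos != -6)) ==> (6*pos < -5 <==> (pos > 11 || pos > 29)))


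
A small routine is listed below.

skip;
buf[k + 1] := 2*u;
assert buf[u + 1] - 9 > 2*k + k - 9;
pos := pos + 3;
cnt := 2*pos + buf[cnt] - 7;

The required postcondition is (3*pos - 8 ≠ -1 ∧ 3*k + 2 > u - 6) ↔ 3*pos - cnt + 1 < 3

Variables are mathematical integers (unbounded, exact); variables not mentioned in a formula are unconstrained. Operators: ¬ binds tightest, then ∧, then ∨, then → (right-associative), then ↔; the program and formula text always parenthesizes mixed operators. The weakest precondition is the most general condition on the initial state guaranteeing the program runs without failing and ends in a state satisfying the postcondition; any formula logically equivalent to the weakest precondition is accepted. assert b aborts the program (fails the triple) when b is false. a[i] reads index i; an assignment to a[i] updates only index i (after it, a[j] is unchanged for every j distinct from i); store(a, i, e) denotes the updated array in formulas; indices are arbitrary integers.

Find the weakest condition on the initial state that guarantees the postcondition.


Working backward. After the program, the postcondition (3*pos - 8 ≠ -1 ∧ 3*k + 2 > u - 6) ↔ 3*pos - cnt + 1 < 3 must hold; in canonical form it is (3*pos ≠ 7 ∧ 3*k > u - 8) ↔ 3*pos < cnt + 2.
Before cnt := 2*pos + buf[cnt] - 7: (3*pos ≠ 7 ∧ 3*k > u - 8) ↔ pos < buf[cnt] - 5
Before pos := pos + 3: (3*pos ≠ -2 ∧ 3*k > u - 8) ↔ pos < buf[cnt] - 8
Before assert buf[u + 1] - 9 > 2*k + k - 9: buf[u + 1] > 3*k ∧ ((3*pos ≠ -2 ∧ 3*k > u - 8) ↔ pos < buf[cnt] - 8)
Before buf[k + 1] := 2*u: store(buf, k + 1, 2*u)[u + 1] > 3*k ∧ ((3*pos ≠ -2 ∧ 3*k > u - 8) ↔ pos < store(buf, k + 1, 2*u)[cnt] - 8)
Before skip: store(buf, k + 1, 2*u)[u + 1] > 3*k ∧ ((3*pos ≠ -2 ∧ 3*k > u - 8) ↔ pos < store(buf, k + 1, 2*u)[cnt] - 8)
Answer: WP = store(buf, k + 1, 2*u)[u + 1] > 3*k ∧ ((3*pos ≠ -2 ∧ 3*k > u - 8) ↔ pos < store(buf, k + 1, 2*u)[cnt] - 8)


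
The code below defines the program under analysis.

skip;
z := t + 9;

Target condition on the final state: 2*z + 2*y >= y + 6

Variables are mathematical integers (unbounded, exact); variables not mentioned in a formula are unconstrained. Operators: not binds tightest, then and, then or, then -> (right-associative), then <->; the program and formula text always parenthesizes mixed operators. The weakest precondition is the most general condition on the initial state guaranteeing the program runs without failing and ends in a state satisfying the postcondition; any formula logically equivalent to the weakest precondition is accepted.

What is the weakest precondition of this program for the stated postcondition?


Working backward. After the program, the postcondition 2*z + 2*y >= y + 6 must hold; in canonical form it is y + 2*z >= 6.
Before z := t + 9: 2*t + y >= -12
Before skip: 2*t + y >= -12
Answer: WP = 2*t + y >= -12


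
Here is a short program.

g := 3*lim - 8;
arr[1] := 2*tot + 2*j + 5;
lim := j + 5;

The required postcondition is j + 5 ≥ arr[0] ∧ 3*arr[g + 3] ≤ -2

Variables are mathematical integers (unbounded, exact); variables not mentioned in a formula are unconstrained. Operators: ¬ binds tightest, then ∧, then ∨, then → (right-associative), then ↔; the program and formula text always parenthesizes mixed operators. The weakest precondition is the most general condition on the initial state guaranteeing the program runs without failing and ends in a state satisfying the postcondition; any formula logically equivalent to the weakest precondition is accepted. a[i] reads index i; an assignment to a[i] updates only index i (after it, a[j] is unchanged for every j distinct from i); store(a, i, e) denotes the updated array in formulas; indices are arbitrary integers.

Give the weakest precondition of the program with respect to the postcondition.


Working backward. After the program, the postcondition j + 5 ≥ arr[0] ∧ 3*arr[g + 3] ≤ -2 must hold; in canonical form it is j ≥ arr[0] - 5 ∧ 3*arr[g + 3] ≤ -2.
Before lim := j + 5: j ≥ arr[0] - 5 ∧ 3*arr[g + 3] ≤ -2
Before arr[1] := 2*tot + 2*j + 5: j ≥ arr[0] - 5 ∧ 3*store(arr, 1, 2*j + 2*tot + 5)[g + 3] ≤ -2
Before g := 3*lim - 8: j ≥ arr[0] - 5 ∧ 3*store(arr, 1, 2*j + 2*tot + 5)[3*lim - 5] ≤ -2
Answer: WP = j ≥ arr[0] - 5 ∧ 3*store(arr, 1, 2*j + 2*tot + 5)[3*lim - 5] ≤ -2


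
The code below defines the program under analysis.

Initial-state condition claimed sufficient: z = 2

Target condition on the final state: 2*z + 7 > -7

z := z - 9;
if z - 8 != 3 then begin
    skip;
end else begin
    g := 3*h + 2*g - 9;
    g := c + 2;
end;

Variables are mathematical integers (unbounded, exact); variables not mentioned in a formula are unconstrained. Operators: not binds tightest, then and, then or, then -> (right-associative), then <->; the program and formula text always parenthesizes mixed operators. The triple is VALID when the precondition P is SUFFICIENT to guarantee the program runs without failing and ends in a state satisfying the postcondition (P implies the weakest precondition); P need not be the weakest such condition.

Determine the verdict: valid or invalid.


Working backward. After the program, the postcondition 2*z + 7 > -7 must hold; in canonical form it is 2*z > -14.
Then branch requires 2*z > -14; else branch requires 2*z > -14.
Before the if: (z != 11 -> 2*z > -14) and ((not (z != 11)) -> 2*z > -14)
Before z := z - 9: (z != 20 -> 2*z > 4) and ((not (z != 20)) -> 2*z > 4)
The weakest precondition is (z != 20 -> 2*z > 4) and ((not (z != 20)) -> 2*z > 4).
Check whether z = 2 implies it.
Countermodel: at the initial state z = 2, the precondition holds but the weakest precondition fails.
Answer: invalid


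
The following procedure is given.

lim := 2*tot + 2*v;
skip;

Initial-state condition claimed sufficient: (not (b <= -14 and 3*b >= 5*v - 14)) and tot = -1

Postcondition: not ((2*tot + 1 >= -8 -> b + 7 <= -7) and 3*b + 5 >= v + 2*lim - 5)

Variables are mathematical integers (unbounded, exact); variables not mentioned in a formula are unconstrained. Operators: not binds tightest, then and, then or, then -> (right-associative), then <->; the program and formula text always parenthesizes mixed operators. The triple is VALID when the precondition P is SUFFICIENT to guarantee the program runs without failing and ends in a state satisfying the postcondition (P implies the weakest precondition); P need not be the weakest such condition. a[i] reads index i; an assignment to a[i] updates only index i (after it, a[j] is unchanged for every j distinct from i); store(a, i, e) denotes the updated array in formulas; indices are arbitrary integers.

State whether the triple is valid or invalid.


Working backward. After the program, the postcondition not ((2*tot + 1 >= -8 -> b + 7 <= -7) and 3*b + 5 >= v + 2*lim - 5) must hold; in canonical form it is not ((2*tot >= -9 -> b <= -14) and 3*b >= 2*lim + v - 10).
Before skip: not ((2*tot >= -9 -> b <= -14) and 3*b >= 2*lim + v - 10)
Before lim := 2*tot + 2*v: not ((2*tot >= -9 -> b <= -14) and 3*b >= 4*tot + 5*v - 10)
The weakest precondition is not ((2*tot >= -9 -> b <= -14) and 3*b >= 4*tot + 5*v - 10).
Check whether (not (b <= -14 and 3*b >= 5*v - 14)) and tot = -1 implies it.
Every state satisfying the precondition satisfies the weakest precondition: the implication holds.
Answer: valid


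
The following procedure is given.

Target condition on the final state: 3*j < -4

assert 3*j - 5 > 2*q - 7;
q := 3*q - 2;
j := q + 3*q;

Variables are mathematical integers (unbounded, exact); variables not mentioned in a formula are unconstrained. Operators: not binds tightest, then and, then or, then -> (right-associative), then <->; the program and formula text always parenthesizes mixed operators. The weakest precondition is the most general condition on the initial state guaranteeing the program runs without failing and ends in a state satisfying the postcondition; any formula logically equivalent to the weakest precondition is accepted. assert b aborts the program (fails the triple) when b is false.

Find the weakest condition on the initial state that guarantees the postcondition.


Working backward. After the program, 3*j < -4 must hold.
Before j := q + 3*q: 12*q < -4
Before q := 3*q - 2: 36*q < 20
Before assert 3*j - 5 > 2*q - 7: 3*j > 2*q - 2 and 36*q < 20
Answer: WP = 3*j > 2*q - 2 and 36*q < 20


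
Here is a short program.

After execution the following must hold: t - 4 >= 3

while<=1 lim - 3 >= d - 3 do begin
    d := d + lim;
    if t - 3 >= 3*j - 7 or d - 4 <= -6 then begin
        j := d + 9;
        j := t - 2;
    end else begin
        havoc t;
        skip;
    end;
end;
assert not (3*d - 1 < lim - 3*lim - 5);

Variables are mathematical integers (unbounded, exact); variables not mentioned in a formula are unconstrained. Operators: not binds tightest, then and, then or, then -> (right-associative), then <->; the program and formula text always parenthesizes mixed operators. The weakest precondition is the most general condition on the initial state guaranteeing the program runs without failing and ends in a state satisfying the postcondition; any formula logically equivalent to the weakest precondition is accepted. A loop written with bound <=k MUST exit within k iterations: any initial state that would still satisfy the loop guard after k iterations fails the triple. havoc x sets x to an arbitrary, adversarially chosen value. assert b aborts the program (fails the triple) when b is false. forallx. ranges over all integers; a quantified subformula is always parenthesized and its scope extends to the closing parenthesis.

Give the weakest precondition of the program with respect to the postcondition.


Working backward. After the program, the postcondition t - 4 >= 3 must hold; in canonical form it is t >= 7.
Before assert not (3*d - 1 < lim - 3*lim - 5): (not (3*d + 2*lim < -4)) and t >= 7
Before the loop (bound <=1), unroll the exhaustion recursion (WP_0 = exit-now case; WP_j = one more guarded iteration, up to j = 1):
  WP_0: (not (lim >= d)) and (not (3*d + 2*lim < -4)) and t >= 7
  WP_1: (lim >= d -> (((t >= 3*j - 4 or d + lim <= -2) -> ((not (d <= 0)) and (not (3*d + 5*lim < -4)) and t >= 7)) and ((not (t >= 3*j - 4 or d + lim <= -2)) -> (forall t_1. ((not (d <= 0)) and (not (3*d + 5*lim < -4)) and t_1 >= 7))))) and ((not (lim >= d)) -> ((not (3*d + 2*lim < -4)) and t >= 7))
So before the loop: (lim >= d -> (((t >= 3*j - 4 or d + lim <= -2) -> ((not (d <= 0)) and (not (3*d + 5*lim < -4)) and t >= 7)) and ((not (t >= 3*j - 4 or d + lim <= -2)) -> (forall t_1. ((not (d <= 0)) and (not (3*d + 5*lim < -4)) and t_1 >= 7))))) and ((not (lim >= d)) -> ((not (3*d + 2*lim < -4)) and t >= 7))
Answer: WP = (lim >= d -> (((t >= 3*j - 4 or d + lim <= -2) -> ((not (d <= 0)) and (not (3*d + 5*lim < -4)) and t >= 7)) and ((not (t >= 3*j - 4 or d + lim <= -2)) -> (forall t_1. ((not (d <= 0)) and (not (3*d + 5*lim < -4)) and t_1 >= 7))))) and ((not (lim >= d)) -> ((not (3*d + 2*lim < -4)) and t >= 7))


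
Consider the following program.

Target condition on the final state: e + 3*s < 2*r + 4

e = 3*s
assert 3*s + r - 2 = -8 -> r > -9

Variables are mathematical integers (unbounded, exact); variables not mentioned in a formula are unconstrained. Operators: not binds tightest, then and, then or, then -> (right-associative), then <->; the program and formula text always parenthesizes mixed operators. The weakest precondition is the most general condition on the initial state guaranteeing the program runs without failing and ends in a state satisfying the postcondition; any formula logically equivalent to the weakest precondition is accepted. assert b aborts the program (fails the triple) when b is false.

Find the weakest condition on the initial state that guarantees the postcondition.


Working backward. After the program, e + 3*s < 2*r + 4 must hold.
Before assert 3*s + r - 2 = -8 -> r > -9: (r + 3*s = -6 -> r > -9) and e + 3*s < 2*r + 4
Before e := 3*s: (r + 3*s = -6 -> r > -9) and 6*s < 2*r + 4
Answer: WP = (r + 3*s = -6 -> r > -9) and 6*s < 2*r + 4


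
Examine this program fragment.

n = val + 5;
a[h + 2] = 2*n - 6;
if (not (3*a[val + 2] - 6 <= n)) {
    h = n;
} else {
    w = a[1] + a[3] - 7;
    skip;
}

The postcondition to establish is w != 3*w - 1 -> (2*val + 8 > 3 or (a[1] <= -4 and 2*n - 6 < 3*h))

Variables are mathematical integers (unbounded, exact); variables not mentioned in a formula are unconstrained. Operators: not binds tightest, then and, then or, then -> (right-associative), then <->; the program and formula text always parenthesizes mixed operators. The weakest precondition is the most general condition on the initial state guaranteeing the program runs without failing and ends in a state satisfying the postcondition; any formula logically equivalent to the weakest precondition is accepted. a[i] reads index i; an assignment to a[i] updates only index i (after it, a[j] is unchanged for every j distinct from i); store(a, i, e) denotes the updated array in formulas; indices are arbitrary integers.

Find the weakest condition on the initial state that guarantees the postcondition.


Working backward. After the program, the postcondition w != 3*w - 1 -> (2*val + 8 > 3 or (a[1] <= -4 and 2*n - 6 < 3*h)) must hold; in canonical form it is 2*w != 1 -> (2*val > -5 or (a[1] <= -4 and 2*n < 3*h + 6)).
Then branch requires 2*w != 1 -> (2*val > -5 or (a[1] <= -4 and n > -6)); else branch requires 2*a[1] + 2*a[3] != 15 -> (2*val > -5 or (a[1] <= -4 and 2*n < 3*h + 6)).
Before the if: ((not (3*a[val + 2] <= n + 6)) -> (2*w != 1 -> (2*val > -5 or (a[1] <= -4 and n > -6)))) and (3*a[val + 2] <= n + 6 -> (2*a[1] + 2*a[3] != 15 -> (2*val > -5 or (a[1] <= -4 and 2*n < 3*h + 6))))
Before a[h + 2] := 2*n - 6: ((not (3*store(a, h + 2, 2*n - 6)[val + 2] <= n + 6)) -> (2*w != 1 -> (2*val > -5 or (store(a, h + 2, 2*n - 6)[1] <= -4 and n > -6)))) and (3*store(a, h + 2, 2*n - 6)[val + 2] <= n + 6 -> (2*store(a, h + 2, 2*n - 6)[1] + 2*store(a, h + 2, 2*n - 6)[3] != 15 -> (2*val > -5 or (store(a, h + 2, 2*n - 6)[1] <= -4 and 2*n < 3*h + 6))))
Before n := val + 5: ((not (3*store(a, h + 2, 2*val + 4)[val + 2] <= val + 11)) -> (2*w != 1 -> (2*val > -5 or (store(a, h + 2, 2*val + 4)[1] <= -4 and val > -11)))) and (3*store(a, h + 2, 2*val + 4)[val + 2] <= val + 11 -> (2*store(a, h + 2, 2*val + 4)[1] + 2*store(a, h + 2, 2*val + 4)[3] != 15 -> (2*val > -5 or (store(a, h + 2, 2*val + 4)[1] <= -4 and 2*val < 3*h - 4))))
Answer: WP = ((not (3*store(a, h + 2, 2*val + 4)[val + 2] <= val + 11)) -> (2*w != 1 -> (2*val > -5 or (store(a, h + 2, 2*val + 4)[1] <= -4 and val > -11)))) and (3*store(a, h + 2, 2*val + 4)[val + 2] <= val + 11 -> (2*store(a, h + 2, 2*val + 4)[1] + 2*store(a, h + 2, 2*val + 4)[3] != 15 -> (2*val > -5 or (store(a, h + 2, 2*val + 4)[1] <= -4 and 2*val < 3*h - 4))))
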